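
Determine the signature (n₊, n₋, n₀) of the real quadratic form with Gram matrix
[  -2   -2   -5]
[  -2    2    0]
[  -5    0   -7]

step 0: pivot -2 → sign −
step 1: pivot 4 → sign +
step 2: pivot -3/4 → sign −
signature = (1, 2, 0)

Answer: (1, 2, 0)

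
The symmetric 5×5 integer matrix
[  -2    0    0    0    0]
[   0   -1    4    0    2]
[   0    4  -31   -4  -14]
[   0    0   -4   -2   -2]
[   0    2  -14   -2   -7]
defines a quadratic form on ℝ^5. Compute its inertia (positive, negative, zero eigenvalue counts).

step 0: pivot -2 → sign −
step 1: pivot -1 → sign −
step 2: pivot -15 → sign −
step 3: pivot -14/15 → sign −
step 4: pivot -3/7 → sign −
signature = (0, 5, 0)

Answer: (0, 5, 0)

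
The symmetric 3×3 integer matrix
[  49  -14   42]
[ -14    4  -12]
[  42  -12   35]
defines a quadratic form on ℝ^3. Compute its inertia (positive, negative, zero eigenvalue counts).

step 0: pivot 49 → sign +
step 1: pivot -1 → sign −
step 2: row/col 2 already zero → sign 0
signature = (1, 1, 1)

Answer: (1, 1, 1)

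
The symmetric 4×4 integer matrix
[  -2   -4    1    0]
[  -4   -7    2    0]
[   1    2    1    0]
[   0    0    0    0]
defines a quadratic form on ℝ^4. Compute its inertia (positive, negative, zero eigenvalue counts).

step 0: pivot -2 → sign −
step 1: pivot 1 → sign +
step 2: pivot 3/2 → sign +
step 3: row/col 3 already zero → sign 0
signature = (2, 1, 1)

Answer: (2, 1, 1)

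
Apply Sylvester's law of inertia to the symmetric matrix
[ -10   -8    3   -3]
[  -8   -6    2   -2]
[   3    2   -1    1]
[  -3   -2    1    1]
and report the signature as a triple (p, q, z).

Answer: (2, 2, 0)

Derivation:
step 0: pivot -10 → sign −
step 1: pivot 2/5 → sign +
step 2: pivot -1/2 → sign −
step 3: pivot 2 → sign +
signature = (2, 2, 0)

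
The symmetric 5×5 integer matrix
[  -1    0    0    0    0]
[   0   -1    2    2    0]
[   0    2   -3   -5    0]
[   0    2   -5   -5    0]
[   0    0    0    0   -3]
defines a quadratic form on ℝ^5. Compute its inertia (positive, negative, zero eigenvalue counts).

step 0: pivot -1 → sign −
step 1: pivot -1 → sign −
step 2: pivot 1 → sign +
step 3: pivot -2 → sign −
step 4: pivot -3 → sign −
signature = (1, 4, 0)

Answer: (1, 4, 0)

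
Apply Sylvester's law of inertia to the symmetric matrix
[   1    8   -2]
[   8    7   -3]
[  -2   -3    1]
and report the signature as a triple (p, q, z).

step 0: pivot 1 → sign +
step 1: pivot -57 → sign −
step 2: pivot -2/57 → sign −
signature = (1, 2, 0)

Answer: (1, 2, 0)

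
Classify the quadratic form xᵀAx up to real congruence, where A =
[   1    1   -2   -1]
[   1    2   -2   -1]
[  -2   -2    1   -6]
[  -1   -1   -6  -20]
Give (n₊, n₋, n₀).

Answer: (3, 1, 0)

Derivation:
step 0: pivot 1 → sign +
step 1: pivot 1 → sign +
step 2: pivot -3 → sign −
step 3: pivot 1/3 → sign +
signature = (3, 1, 0)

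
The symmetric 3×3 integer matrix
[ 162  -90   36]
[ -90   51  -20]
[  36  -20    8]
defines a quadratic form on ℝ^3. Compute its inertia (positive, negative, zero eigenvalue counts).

step 0: pivot 162 → sign +
step 1: pivot 1 → sign +
step 2: row/col 2 already zero → sign 0
signature = (2, 0, 1)

Answer: (2, 0, 1)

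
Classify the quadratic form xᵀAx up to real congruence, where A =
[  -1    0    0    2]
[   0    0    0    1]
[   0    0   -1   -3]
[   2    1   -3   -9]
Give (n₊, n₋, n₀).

Answer: (1, 3, 0)

Derivation:
step 0: pivot -1 → sign −
step 1: pivot -1 → sign −
step 2: pivot 4 → sign +
step 3: pivot -1/4 → sign −
signature = (1, 3, 0)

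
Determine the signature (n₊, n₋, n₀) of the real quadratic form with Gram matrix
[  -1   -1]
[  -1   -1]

step 0: pivot -1 → sign −
step 1: row/col 1 already zero → sign 0
signature = (0, 1, 1)

Answer: (0, 1, 1)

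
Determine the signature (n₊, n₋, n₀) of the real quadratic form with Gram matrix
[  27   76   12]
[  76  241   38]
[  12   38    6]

step 0: pivot 27 → sign +
step 1: pivot 731/27 → sign +
step 2: pivot 6/731 → sign +
signature = (3, 0, 0)

Answer: (3, 0, 0)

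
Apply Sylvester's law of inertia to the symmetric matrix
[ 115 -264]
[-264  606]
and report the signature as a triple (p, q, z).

step 0: pivot 115 → sign +
step 1: pivot -6/115 → sign −
signature = (1, 1, 0)

Answer: (1, 1, 0)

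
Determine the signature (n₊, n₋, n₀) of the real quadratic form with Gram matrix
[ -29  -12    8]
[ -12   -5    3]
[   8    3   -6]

step 0: pivot -29 → sign −
step 1: pivot -1/29 → sign −
step 2: pivot -1 → sign −
signature = (0, 3, 0)

Answer: (0, 3, 0)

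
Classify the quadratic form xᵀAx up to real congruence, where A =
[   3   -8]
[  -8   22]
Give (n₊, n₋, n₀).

Answer: (2, 0, 0)

Derivation:
step 0: pivot 3 → sign +
step 1: pivot 2/3 → sign +
signature = (2, 0, 0)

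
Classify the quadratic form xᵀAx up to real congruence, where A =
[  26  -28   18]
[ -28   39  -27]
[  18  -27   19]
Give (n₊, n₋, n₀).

Answer: (2, 1, 0)

Derivation:
step 0: pivot 26 → sign +
step 1: pivot 115/13 → sign +
step 2: pivot -2/115 → sign −
signature = (2, 1, 0)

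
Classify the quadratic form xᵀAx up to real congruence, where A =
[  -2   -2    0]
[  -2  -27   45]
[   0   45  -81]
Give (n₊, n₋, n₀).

Answer: (0, 2, 1)

Derivation:
step 0: pivot -2 → sign −
step 1: pivot -25 → sign −
step 2: row/col 2 already zero → sign 0
signature = (0, 2, 1)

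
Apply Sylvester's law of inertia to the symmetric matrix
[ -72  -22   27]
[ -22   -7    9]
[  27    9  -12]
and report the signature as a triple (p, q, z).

step 0: pivot -72 → sign −
step 1: pivot -5/18 → sign −
step 2: pivot 3/20 → sign +
signature = (1, 2, 0)

Answer: (1, 2, 0)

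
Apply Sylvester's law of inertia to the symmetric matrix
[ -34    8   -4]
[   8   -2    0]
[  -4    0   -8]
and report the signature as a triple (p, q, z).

step 0: pivot -34 → sign −
step 1: pivot -2/17 → sign −
step 2: row/col 2 already zero → sign 0
signature = (0, 2, 1)

Answer: (0, 2, 1)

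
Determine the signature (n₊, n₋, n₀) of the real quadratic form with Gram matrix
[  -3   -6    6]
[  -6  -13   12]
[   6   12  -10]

step 0: pivot -3 → sign −
step 1: pivot -1 → sign −
step 2: pivot 2 → sign +
signature = (1, 2, 0)

Answer: (1, 2, 0)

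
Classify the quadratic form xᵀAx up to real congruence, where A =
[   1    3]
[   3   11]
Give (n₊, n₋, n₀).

Answer: (2, 0, 0)

Derivation:
step 0: pivot 1 → sign +
step 1: pivot 2 → sign +
signature = (2, 0, 0)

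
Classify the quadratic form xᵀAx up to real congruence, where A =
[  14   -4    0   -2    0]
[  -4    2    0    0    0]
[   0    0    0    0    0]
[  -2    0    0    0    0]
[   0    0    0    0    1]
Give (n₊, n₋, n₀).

Answer: (3, 1, 1)

Derivation:
step 0: pivot 14 → sign +
step 1: pivot 6/7 → sign +
step 2: pivot -2/3 → sign −
step 3: pivot 1 → sign +
step 4: row/col 4 already zero → sign 0
signature = (3, 1, 1)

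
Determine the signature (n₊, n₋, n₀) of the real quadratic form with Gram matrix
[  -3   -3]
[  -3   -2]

step 0: pivot -3 → sign −
step 1: pivot 1 → sign +
signature = (1, 1, 0)

Answer: (1, 1, 0)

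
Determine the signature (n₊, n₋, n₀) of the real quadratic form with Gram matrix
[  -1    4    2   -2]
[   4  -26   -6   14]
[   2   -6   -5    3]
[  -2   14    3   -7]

step 0: pivot -1 → sign −
step 1: pivot -10 → sign −
step 2: pivot -3/5 → sign −
step 3: pivot 2/3 → sign +
signature = (1, 3, 0)

Answer: (1, 3, 0)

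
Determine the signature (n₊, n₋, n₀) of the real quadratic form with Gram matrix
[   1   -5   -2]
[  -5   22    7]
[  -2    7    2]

step 0: pivot 1 → sign +
step 1: pivot -3 → sign −
step 2: pivot 1 → sign +
signature = (2, 1, 0)

Answer: (2, 1, 0)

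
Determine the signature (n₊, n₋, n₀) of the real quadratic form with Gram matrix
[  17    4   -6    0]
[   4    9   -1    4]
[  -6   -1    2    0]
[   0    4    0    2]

Answer: (3, 1, 0)

Derivation:
step 0: pivot 17 → sign +
step 1: pivot 137/17 → sign +
step 2: pivot -19/137 → sign −
step 3: pivot 6/19 → sign +
signature = (3, 1, 0)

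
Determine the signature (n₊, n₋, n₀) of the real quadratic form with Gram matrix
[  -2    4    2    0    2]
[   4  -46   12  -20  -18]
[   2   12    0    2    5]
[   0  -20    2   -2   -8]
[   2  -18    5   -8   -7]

Answer: (3, 2, 0)

Derivation:
step 0: pivot -2 → sign −
step 1: pivot -38 → sign −
step 2: pivot 166/19 → sign +
step 3: pivot 316/83 → sign +
step 4: pivot 3/316 → sign +
signature = (3, 2, 0)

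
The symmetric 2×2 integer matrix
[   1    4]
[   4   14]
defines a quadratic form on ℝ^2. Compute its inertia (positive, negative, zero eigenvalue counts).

Answer: (1, 1, 0)

Derivation:
step 0: pivot 1 → sign +
step 1: pivot -2 → sign −
signature = (1, 1, 0)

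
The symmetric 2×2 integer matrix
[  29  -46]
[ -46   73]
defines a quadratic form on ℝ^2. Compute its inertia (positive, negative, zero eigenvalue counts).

step 0: pivot 29 → sign +
step 1: pivot 1/29 → sign +
signature = (2, 0, 0)

Answer: (2, 0, 0)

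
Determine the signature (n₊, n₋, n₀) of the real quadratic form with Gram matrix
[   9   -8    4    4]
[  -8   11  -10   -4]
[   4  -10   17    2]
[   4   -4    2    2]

Answer: (4, 0, 0)

Derivation:
step 0: pivot 9 → sign +
step 1: pivot 35/9 → sign +
step 2: pivot 159/35 → sign +
step 3: pivot 6/53 → sign +
signature = (4, 0, 0)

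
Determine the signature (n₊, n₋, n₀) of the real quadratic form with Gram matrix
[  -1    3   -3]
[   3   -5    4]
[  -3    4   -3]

step 0: pivot -1 → sign −
step 1: pivot 4 → sign +
step 2: pivot -1/4 → sign −
signature = (1, 2, 0)

Answer: (1, 2, 0)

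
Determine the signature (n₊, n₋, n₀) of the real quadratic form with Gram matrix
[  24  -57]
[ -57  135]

step 0: pivot 24 → sign +
step 1: pivot -3/8 → sign −
signature = (1, 1, 0)

Answer: (1, 1, 0)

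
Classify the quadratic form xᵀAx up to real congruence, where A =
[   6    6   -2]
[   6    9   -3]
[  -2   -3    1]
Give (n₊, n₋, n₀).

step 0: pivot 6 → sign +
step 1: pivot 3 → sign +
step 2: row/col 2 already zero → sign 0
signature = (2, 0, 1)

Answer: (2, 0, 1)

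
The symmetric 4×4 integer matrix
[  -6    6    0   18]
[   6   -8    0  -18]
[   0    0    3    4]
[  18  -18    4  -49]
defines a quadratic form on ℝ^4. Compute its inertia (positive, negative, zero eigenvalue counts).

step 0: pivot -6 → sign −
step 1: pivot -2 → sign −
step 2: pivot 3 → sign +
step 3: pivot -1/3 → sign −
signature = (1, 3, 0)

Answer: (1, 3, 0)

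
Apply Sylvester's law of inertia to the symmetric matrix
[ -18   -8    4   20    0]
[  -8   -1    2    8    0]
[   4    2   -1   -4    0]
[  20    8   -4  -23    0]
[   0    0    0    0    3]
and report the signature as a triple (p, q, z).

step 0: pivot -18 → sign −
step 1: pivot 23/9 → sign +
step 2: pivot -3/23 → sign −
step 3: pivot 1 → sign +
step 4: pivot 3 → sign +
signature = (3, 2, 0)

Answer: (3, 2, 0)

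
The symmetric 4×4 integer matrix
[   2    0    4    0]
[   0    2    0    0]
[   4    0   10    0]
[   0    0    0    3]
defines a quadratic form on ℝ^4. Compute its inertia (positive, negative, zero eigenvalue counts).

Answer: (4, 0, 0)

Derivation:
step 0: pivot 2 → sign +
step 1: pivot 2 → sign +
step 2: pivot 2 → sign +
step 3: pivot 3 → sign +
signature = (4, 0, 0)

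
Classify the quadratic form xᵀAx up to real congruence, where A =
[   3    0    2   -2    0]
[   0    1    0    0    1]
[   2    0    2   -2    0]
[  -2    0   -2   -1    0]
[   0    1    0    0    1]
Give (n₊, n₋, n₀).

Answer: (3, 1, 1)

Derivation:
step 0: pivot 3 → sign +
step 1: pivot 1 → sign +
step 2: pivot 2/3 → sign +
step 3: pivot -3 → sign −
step 4: row/col 4 already zero → sign 0
signature = (3, 1, 1)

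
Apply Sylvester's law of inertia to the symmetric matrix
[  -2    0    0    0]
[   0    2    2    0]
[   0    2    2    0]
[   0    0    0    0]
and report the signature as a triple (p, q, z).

step 0: pivot -2 → sign −
step 1: pivot 2 → sign +
step 2: row/col 2 already zero → sign 0
step 3: row/col 3 already zero → sign 0
signature = (1, 1, 2)

Answer: (1, 1, 2)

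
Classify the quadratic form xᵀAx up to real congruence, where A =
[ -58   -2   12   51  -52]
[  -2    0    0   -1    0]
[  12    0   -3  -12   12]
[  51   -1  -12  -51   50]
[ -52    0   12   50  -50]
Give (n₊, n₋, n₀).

step 0: pivot -58 → sign −
step 1: pivot 2/29 → sign +
step 2: pivot -3 → sign −
step 3: pivot -17/2 → sign −
step 4: pivot -2/17 → sign −
signature = (1, 4, 0)

Answer: (1, 4, 0)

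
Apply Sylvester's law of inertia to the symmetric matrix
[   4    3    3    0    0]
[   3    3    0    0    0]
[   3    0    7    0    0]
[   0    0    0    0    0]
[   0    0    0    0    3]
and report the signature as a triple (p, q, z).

Answer: (3, 1, 1)

Derivation:
step 0: pivot 4 → sign +
step 1: pivot 3/4 → sign +
step 2: pivot -2 → sign −
step 3: pivot 3 → sign +
step 4: row/col 4 already zero → sign 0
signature = (3, 1, 1)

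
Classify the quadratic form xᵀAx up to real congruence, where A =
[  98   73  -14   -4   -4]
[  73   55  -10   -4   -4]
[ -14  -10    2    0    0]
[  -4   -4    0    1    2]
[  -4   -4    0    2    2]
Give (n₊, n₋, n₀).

step 0: pivot 98 → sign +
step 1: pivot 61/98 → sign +
step 2: pivot -18/61 → sign −
step 3: pivot -7/9 → sign −
step 4: pivot 2/7 → sign +
signature = (3, 2, 0)

Answer: (3, 2, 0)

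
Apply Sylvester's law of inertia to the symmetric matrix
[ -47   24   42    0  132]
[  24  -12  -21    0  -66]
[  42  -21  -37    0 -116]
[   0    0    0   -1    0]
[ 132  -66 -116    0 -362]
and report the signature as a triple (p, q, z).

Answer: (2, 3, 0)

Derivation:
step 0: pivot -47 → sign −
step 1: pivot 12/47 → sign +
step 2: pivot -1/4 → sign −
step 3: pivot -1 → sign −
step 4: pivot 2 → sign +
signature = (2, 3, 0)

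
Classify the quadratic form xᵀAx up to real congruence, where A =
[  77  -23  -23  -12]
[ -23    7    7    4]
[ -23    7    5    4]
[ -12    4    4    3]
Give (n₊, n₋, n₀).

Answer: (2, 2, 0)

Derivation:
step 0: pivot 77 → sign +
step 1: pivot 10/77 → sign +
step 2: pivot -2 → sign −
step 3: pivot -1/5 → sign −
signature = (2, 2, 0)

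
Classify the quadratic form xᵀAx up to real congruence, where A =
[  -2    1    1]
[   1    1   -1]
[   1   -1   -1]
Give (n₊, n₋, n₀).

step 0: pivot -2 → sign −
step 1: pivot 3/2 → sign +
step 2: pivot -2/3 → sign −
signature = (1, 2, 0)

Answer: (1, 2, 0)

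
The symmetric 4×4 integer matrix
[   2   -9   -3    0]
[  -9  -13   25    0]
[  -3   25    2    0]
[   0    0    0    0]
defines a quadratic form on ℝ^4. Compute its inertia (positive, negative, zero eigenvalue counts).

step 0: pivot 2 → sign +
step 1: pivot -107/2 → sign −
step 2: pivot -3/107 → sign −
step 3: row/col 3 already zero → sign 0
signature = (1, 2, 1)

Answer: (1, 2, 1)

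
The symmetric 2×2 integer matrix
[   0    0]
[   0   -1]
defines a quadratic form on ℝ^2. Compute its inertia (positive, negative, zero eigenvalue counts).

step 0: pivot -1 → sign −
step 1: row/col 1 already zero → sign 0
signature = (0, 1, 1)

Answer: (0, 1, 1)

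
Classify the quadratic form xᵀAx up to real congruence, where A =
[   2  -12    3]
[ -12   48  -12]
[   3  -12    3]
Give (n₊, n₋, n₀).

Answer: (1, 1, 1)

Derivation:
step 0: pivot 2 → sign +
step 1: pivot -24 → sign −
step 2: row/col 2 already zero → sign 0
signature = (1, 1, 1)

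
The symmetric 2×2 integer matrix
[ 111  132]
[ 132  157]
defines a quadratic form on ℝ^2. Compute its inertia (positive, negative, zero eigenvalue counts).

step 0: pivot 111 → sign +
step 1: pivot 1/37 → sign +
signature = (2, 0, 0)

Answer: (2, 0, 0)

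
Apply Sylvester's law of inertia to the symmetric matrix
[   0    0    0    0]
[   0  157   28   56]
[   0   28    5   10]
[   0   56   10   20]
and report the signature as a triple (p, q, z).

step 0: pivot 157 → sign +
step 1: pivot 1/157 → sign +
step 2: row/col 2 already zero → sign 0
step 3: row/col 3 already zero → sign 0
signature = (2, 0, 2)

Answer: (2, 0, 2)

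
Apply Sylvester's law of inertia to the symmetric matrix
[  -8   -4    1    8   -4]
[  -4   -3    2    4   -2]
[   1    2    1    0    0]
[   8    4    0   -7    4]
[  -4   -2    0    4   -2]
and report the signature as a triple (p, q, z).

step 0: pivot -8 → sign −
step 1: pivot -1 → sign −
step 2: pivot 27/8 → sign +
step 3: pivot 19/27 → sign +
step 4: pivot -2/19 → sign −
signature = (2, 3, 0)

Answer: (2, 3, 0)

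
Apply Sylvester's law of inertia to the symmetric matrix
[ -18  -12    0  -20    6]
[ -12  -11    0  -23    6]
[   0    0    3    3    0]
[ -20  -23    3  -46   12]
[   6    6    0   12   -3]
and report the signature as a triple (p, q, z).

step 0: pivot -18 → sign −
step 1: pivot -3 → sign −
step 2: pivot 3 → sign +
step 3: pivot 118/27 → sign +
step 4: pivot 3/59 → sign +
signature = (3, 2, 0)

Answer: (3, 2, 0)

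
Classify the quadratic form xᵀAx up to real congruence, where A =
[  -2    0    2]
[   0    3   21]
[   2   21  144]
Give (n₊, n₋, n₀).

step 0: pivot -2 → sign −
step 1: pivot 3 → sign +
step 2: pivot -1 → sign −
signature = (1, 2, 0)

Answer: (1, 2, 0)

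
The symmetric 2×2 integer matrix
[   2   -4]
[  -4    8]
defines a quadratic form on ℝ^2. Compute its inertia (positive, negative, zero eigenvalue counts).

Answer: (1, 0, 1)

Derivation:
step 0: pivot 2 → sign +
step 1: row/col 1 already zero → sign 0
signature = (1, 0, 1)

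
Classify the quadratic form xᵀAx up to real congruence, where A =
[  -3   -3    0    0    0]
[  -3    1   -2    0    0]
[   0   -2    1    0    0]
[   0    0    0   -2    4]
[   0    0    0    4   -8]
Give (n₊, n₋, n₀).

Answer: (1, 2, 2)

Derivation:
step 0: pivot -3 → sign −
step 1: pivot 4 → sign +
step 2: pivot -2 → sign −
step 3: row/col 3 already zero → sign 0
step 4: row/col 4 already zero → sign 0
signature = (1, 2, 2)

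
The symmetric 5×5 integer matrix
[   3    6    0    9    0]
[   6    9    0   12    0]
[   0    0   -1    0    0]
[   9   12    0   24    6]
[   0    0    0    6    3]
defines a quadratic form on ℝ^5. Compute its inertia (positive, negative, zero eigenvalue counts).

step 0: pivot 3 → sign +
step 1: pivot -3 → sign −
step 2: pivot -1 → sign −
step 3: pivot 9 → sign +
step 4: pivot -1 → sign −
signature = (2, 3, 0)

Answer: (2, 3, 0)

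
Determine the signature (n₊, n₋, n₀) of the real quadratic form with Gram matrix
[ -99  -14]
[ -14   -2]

step 0: pivot -99 → sign −
step 1: pivot -2/99 → sign −
signature = (0, 2, 0)

Answer: (0, 2, 0)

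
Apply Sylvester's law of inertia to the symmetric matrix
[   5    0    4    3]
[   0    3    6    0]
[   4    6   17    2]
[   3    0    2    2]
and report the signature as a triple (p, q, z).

Answer: (4, 0, 0)

Derivation:
step 0: pivot 5 → sign +
step 1: pivot 3 → sign +
step 2: pivot 9/5 → sign +
step 3: pivot 1/9 → sign +
signature = (4, 0, 0)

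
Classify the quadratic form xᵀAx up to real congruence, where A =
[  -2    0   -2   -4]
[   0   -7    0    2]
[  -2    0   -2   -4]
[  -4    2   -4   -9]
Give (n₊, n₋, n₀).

step 0: pivot -2 → sign −
step 1: pivot -7 → sign −
step 2: pivot -3/7 → sign −
step 3: row/col 3 already zero → sign 0
signature = (0, 3, 1)

Answer: (0, 3, 1)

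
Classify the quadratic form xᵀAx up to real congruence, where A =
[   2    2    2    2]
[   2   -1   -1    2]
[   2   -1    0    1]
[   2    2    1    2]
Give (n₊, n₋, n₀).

step 0: pivot 2 → sign +
step 1: pivot -3 → sign −
step 2: pivot 1 → sign +
step 3: pivot -1 → sign −
signature = (2, 2, 0)

Answer: (2, 2, 0)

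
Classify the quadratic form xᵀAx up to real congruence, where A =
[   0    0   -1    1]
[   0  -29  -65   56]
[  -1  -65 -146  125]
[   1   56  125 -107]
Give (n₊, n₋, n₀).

step 0: pivot -29 → sign −
step 1: pivot -9/29 → sign −
step 2: pivot 29/9 → sign +
step 3: pivot -6/29 → sign −
signature = (1, 3, 0)

Answer: (1, 3, 0)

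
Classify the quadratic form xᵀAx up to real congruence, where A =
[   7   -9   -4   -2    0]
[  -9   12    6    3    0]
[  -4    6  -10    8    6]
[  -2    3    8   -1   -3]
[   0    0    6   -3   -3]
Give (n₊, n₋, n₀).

Answer: (3, 2, 0)

Derivation:
step 0: pivot 7 → sign +
step 1: pivot 3/7 → sign +
step 2: pivot -14 → sign −
step 3: pivot 4/7 → sign +
step 4: pivot -3/4 → sign −
signature = (3, 2, 0)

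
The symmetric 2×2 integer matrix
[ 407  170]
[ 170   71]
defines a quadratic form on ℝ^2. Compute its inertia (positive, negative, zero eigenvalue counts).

Answer: (1, 1, 0)

Derivation:
step 0: pivot 407 → sign +
step 1: pivot -3/407 → sign −
signature = (1, 1, 0)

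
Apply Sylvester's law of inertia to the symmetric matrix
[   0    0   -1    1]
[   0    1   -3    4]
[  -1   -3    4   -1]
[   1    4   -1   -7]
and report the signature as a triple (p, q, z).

step 0: pivot 1 → sign +
step 1: pivot -5 → sign −
step 2: pivot 1/5 → sign +
step 3: pivot -6 → sign −
signature = (2, 2, 0)

Answer: (2, 2, 0)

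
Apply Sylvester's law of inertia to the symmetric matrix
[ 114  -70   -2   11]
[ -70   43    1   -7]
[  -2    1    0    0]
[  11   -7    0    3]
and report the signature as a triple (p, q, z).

Answer: (3, 1, 0)

Derivation:
step 0: pivot 114 → sign +
step 1: pivot 1/57 → sign +
step 2: pivot -3 → sign −
step 3: pivot 3/2 → sign +
signature = (3, 1, 0)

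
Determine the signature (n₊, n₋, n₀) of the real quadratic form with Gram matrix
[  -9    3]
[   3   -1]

step 0: pivot -9 → sign −
step 1: row/col 1 already zero → sign 0
signature = (0, 1, 1)

Answer: (0, 1, 1)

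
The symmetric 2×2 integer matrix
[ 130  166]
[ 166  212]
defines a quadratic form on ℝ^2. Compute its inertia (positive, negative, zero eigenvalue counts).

Answer: (2, 0, 0)

Derivation:
step 0: pivot 130 → sign +
step 1: pivot 2/65 → sign +
signature = (2, 0, 0)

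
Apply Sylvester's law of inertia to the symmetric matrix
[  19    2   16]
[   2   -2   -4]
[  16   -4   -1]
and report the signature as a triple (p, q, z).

Answer: (2, 1, 0)

Derivation:
step 0: pivot 19 → sign +
step 1: pivot -42/19 → sign −
step 2: pivot 1/7 → sign +
signature = (2, 1, 0)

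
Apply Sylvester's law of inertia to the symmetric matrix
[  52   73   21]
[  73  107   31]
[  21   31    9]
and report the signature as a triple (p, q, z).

Answer: (3, 0, 0)

Derivation:
step 0: pivot 52 → sign +
step 1: pivot 235/52 → sign +
step 2: pivot 2/235 → sign +
signature = (3, 0, 0)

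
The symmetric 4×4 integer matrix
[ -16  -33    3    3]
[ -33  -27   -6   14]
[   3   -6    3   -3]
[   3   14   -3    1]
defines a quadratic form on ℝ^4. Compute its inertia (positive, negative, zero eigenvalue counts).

Answer: (2, 2, 0)

Derivation:
step 0: pivot -16 → sign −
step 1: pivot 657/16 → sign +
step 2: pivot -4/73 → sign −
step 3: pivot 1/3 → sign +
signature = (2, 2, 0)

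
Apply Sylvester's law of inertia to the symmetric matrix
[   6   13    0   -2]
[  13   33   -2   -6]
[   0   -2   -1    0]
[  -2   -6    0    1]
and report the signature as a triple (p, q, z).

Answer: (3, 1, 0)

Derivation:
step 0: pivot 6 → sign +
step 1: pivot 29/6 → sign +
step 2: pivot -53/29 → sign −
step 3: pivot 1/53 → sign +
signature = (3, 1, 0)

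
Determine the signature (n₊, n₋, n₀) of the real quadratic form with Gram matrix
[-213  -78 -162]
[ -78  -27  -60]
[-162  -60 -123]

Answer: (1, 2, 0)

Derivation:
step 0: pivot -213 → sign −
step 1: pivot 111/71 → sign +
step 2: pivot -3/37 → sign −
signature = (1, 2, 0)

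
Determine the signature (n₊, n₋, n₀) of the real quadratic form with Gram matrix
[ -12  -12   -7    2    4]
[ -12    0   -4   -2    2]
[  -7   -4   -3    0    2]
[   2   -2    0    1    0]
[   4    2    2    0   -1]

step 0: pivot -12 → sign −
step 1: pivot 12 → sign +
step 2: pivot 1/3 → sign +
step 3: pivot -1/12 → sign −
step 4: row/col 4 already zero → sign 0
signature = (2, 2, 1)

Answer: (2, 2, 1)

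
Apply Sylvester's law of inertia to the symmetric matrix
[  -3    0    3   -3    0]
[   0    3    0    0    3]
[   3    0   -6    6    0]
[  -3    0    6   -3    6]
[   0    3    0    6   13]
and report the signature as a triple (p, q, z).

step 0: pivot -3 → sign −
step 1: pivot 3 → sign +
step 2: pivot -3 → sign −
step 3: pivot 3 → sign +
step 4: pivot -2 → sign −
signature = (2, 3, 0)

Answer: (2, 3, 0)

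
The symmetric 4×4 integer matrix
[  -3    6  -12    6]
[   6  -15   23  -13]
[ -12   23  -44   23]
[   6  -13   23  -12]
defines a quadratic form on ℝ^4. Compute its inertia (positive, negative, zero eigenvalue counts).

step 0: pivot -3 → sign −
step 1: pivot -3 → sign −
step 2: pivot 13/3 → sign +
step 3: pivot 3/13 → sign +
signature = (2, 2, 0)

Answer: (2, 2, 0)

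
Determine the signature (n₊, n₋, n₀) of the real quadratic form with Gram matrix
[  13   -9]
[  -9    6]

step 0: pivot 13 → sign +
step 1: pivot -3/13 → sign −
signature = (1, 1, 0)

Answer: (1, 1, 0)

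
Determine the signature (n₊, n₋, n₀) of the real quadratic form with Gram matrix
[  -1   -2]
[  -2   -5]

step 0: pivot -1 → sign −
step 1: pivot -1 → sign −
signature = (0, 2, 0)

Answer: (0, 2, 0)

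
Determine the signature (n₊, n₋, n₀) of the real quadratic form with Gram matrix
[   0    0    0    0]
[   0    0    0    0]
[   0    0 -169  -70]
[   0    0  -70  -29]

step 0: pivot -169 → sign −
step 1: pivot -1/169 → sign −
step 2: row/col 2 already zero → sign 0
step 3: row/col 3 already zero → sign 0
signature = (0, 2, 2)

Answer: (0, 2, 2)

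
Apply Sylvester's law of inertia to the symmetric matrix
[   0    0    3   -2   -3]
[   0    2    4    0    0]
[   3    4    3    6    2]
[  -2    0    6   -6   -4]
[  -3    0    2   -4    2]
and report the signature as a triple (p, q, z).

step 0: pivot 2 → sign +
step 1: pivot -5 → sign −
step 2: pivot 9/5 → sign +
step 3: pivot -2/9 → sign −
step 4: pivot 1 → sign +
signature = (3, 2, 0)

Answer: (3, 2, 0)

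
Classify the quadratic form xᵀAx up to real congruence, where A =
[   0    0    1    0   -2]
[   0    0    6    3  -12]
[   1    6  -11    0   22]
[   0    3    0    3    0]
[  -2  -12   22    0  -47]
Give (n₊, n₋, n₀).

Answer: (2, 3, 0)

Derivation:
step 0: pivot -11 → sign −
step 1: pivot 36/11 → sign +
step 2: pivot 1/4 → sign +
step 3: pivot -1 → sign −
step 4: pivot -3 → sign −
signature = (2, 3, 0)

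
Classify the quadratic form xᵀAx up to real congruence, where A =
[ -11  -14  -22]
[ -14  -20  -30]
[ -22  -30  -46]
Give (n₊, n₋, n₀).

Answer: (0, 3, 0)

Derivation:
step 0: pivot -11 → sign −
step 1: pivot -24/11 → sign −
step 2: pivot -1/6 → sign −
signature = (0, 3, 0)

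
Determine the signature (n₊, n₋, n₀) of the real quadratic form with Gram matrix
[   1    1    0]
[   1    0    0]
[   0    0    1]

step 0: pivot 1 → sign +
step 1: pivot -1 → sign −
step 2: pivot 1 → sign +
signature = (2, 1, 0)

Answer: (2, 1, 0)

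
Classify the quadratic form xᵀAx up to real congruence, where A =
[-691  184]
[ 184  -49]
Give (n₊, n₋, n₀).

step 0: pivot -691 → sign −
step 1: pivot -3/691 → sign −
signature = (0, 2, 0)

Answer: (0, 2, 0)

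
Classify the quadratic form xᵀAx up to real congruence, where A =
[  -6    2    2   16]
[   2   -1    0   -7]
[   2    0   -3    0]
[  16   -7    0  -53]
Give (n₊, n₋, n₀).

Answer: (1, 3, 0)

Derivation:
step 0: pivot -6 → sign −
step 1: pivot -1/3 → sign −
step 2: pivot -1 → sign −
step 3: pivot 2 → sign +
signature = (1, 3, 0)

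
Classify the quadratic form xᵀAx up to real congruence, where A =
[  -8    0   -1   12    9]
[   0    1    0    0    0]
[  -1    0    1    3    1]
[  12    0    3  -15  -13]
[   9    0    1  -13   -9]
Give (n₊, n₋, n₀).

Answer: (4, 1, 0)

Derivation:
step 0: pivot -8 → sign −
step 1: pivot 1 → sign +
step 2: pivot 9/8 → sign +
step 3: pivot 1 → sign +
step 4: pivot 2/3 → sign +
signature = (4, 1, 0)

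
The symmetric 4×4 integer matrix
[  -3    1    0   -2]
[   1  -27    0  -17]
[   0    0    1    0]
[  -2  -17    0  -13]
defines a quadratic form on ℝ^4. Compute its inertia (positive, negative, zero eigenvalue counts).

step 0: pivot -3 → sign −
step 1: pivot -80/3 → sign −
step 2: pivot 1 → sign +
step 3: pivot 3/80 → sign +
signature = (2, 2, 0)

Answer: (2, 2, 0)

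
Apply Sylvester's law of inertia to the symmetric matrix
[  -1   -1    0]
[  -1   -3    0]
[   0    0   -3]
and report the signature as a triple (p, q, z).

step 0: pivot -1 → sign −
step 1: pivot -2 → sign −
step 2: pivot -3 → sign −
signature = (0, 3, 0)

Answer: (0, 3, 0)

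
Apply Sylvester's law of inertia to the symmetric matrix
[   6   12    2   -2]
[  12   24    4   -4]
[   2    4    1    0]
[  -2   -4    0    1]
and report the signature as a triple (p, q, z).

step 0: pivot 6 → sign +
step 1: pivot 1/3 → sign +
step 2: pivot -1 → sign −
step 3: row/col 3 already zero → sign 0
signature = (2, 1, 1)

Answer: (2, 1, 1)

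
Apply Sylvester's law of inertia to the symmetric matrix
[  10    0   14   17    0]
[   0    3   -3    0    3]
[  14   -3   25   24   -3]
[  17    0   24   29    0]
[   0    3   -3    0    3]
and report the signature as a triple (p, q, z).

Answer: (4, 0, 1)

Derivation:
step 0: pivot 10 → sign +
step 1: pivot 3 → sign +
step 2: pivot 12/5 → sign +
step 3: pivot 1/12 → sign +
step 4: row/col 4 already zero → sign 0
signature = (4, 0, 1)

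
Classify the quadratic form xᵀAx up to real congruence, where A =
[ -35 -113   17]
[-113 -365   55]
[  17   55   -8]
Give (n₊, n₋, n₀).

step 0: pivot -35 → sign −
step 1: pivot -6/35 → sign −
step 2: pivot 1/3 → sign +
signature = (1, 2, 0)

Answer: (1, 2, 0)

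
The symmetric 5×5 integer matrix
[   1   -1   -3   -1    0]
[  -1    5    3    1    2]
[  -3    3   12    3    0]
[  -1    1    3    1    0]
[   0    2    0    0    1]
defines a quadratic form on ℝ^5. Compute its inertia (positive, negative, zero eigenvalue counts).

Answer: (3, 0, 2)

Derivation:
step 0: pivot 1 → sign +
step 1: pivot 4 → sign +
step 2: pivot 3 → sign +
step 3: row/col 3 already zero → sign 0
step 4: row/col 4 already zero → sign 0
signature = (3, 0, 2)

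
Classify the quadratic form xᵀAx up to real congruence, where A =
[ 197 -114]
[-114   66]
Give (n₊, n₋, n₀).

step 0: pivot 197 → sign +
step 1: pivot 6/197 → sign +
signature = (2, 0, 0)

Answer: (2, 0, 0)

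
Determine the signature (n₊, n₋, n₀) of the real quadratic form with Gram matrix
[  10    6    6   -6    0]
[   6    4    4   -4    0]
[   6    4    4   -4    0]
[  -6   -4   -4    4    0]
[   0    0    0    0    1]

Answer: (3, 0, 2)

Derivation:
step 0: pivot 10 → sign +
step 1: pivot 2/5 → sign +
step 2: pivot 1 → sign +
step 3: row/col 3 already zero → sign 0
step 4: row/col 4 already zero → sign 0
signature = (3, 0, 2)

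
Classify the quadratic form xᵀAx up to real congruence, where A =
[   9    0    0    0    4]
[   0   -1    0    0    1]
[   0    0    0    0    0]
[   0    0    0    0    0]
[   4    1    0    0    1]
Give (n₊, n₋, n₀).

Answer: (2, 1, 2)

Derivation:
step 0: pivot 9 → sign +
step 1: pivot -1 → sign −
step 2: pivot 2/9 → sign +
step 3: row/col 3 already zero → sign 0
step 4: row/col 4 already zero → sign 0
signature = (2, 1, 2)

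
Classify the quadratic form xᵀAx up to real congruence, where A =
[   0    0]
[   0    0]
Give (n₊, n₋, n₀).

Answer: (0, 0, 2)

Derivation:
step 0: row/col 0 already zero → sign 0
step 1: row/col 1 already zero → sign 0
signature = (0, 0, 2)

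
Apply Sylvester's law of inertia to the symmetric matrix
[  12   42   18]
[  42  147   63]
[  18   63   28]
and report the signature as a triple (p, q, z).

Answer: (2, 0, 1)

Derivation:
step 0: pivot 12 → sign +
step 1: pivot 1 → sign +
step 2: row/col 2 already zero → sign 0
signature = (2, 0, 1)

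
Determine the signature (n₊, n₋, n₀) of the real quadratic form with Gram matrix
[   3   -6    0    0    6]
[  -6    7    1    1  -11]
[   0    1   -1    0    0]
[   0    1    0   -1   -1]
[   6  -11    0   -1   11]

Answer: (1, 3, 1)

Derivation:
step 0: pivot 3 → sign +
step 1: pivot -5 → sign −
step 2: pivot -4/5 → sign −
step 3: pivot -3/4 → sign −
step 4: row/col 4 already zero → sign 0
signature = (1, 3, 1)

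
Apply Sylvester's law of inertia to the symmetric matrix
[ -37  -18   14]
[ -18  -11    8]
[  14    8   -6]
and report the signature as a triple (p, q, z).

Answer: (0, 3, 0)

Derivation:
step 0: pivot -37 → sign −
step 1: pivot -83/37 → sign −
step 2: pivot -6/83 → sign −
signature = (0, 3, 0)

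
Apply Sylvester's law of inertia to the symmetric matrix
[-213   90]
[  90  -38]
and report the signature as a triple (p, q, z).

step 0: pivot -213 → sign −
step 1: pivot 2/71 → sign +
signature = (1, 1, 0)

Answer: (1, 1, 0)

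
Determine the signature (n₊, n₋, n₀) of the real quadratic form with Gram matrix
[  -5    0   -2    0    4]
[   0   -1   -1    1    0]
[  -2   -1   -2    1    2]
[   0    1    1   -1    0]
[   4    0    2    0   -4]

step 0: pivot -5 → sign −
step 1: pivot -1 → sign −
step 2: pivot -1/5 → sign −
step 3: row/col 3 already zero → sign 0
step 4: row/col 4 already zero → sign 0
signature = (0, 3, 2)

Answer: (0, 3, 2)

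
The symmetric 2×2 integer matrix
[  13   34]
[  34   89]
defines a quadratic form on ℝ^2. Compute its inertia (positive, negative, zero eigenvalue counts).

step 0: pivot 13 → sign +
step 1: pivot 1/13 → sign +
signature = (2, 0, 0)

Answer: (2, 0, 0)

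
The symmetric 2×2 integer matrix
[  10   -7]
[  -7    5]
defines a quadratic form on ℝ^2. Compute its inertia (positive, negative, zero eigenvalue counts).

Answer: (2, 0, 0)

Derivation:
step 0: pivot 10 → sign +
step 1: pivot 1/10 → sign +
signature = (2, 0, 0)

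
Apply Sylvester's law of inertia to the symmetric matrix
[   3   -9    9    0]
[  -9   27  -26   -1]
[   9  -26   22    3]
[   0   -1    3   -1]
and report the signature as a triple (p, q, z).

Answer: (2, 1, 1)

Derivation:
step 0: pivot 3 → sign +
step 1: pivot -5 → sign −
step 2: pivot 1/5 → sign +
step 3: row/col 3 already zero → sign 0
signature = (2, 1, 1)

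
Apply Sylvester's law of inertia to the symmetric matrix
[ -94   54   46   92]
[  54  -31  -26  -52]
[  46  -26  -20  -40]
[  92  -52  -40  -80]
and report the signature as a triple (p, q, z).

step 0: pivot -94 → sign −
step 1: pivot 1/47 → sign +
step 2: pivot -6 → sign −
step 3: row/col 3 already zero → sign 0
signature = (1, 2, 1)

Answer: (1, 2, 1)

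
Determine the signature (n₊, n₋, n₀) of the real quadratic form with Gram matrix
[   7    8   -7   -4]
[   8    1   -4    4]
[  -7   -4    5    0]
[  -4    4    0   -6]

step 0: pivot 7 → sign +
step 1: pivot -57/7 → sign −
step 2: pivot -2/57 → sign −
step 3: pivot 2 → sign +
signature = (2, 2, 0)

Answer: (2, 2, 0)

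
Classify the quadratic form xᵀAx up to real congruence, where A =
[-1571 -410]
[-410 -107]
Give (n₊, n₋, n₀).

step 0: pivot -1571 → sign −
step 1: pivot 3/1571 → sign +
signature = (1, 1, 0)

Answer: (1, 1, 0)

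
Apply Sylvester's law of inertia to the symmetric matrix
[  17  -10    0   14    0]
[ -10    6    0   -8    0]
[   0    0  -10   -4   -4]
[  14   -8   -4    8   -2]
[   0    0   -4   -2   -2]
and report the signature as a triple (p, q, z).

step 0: pivot 17 → sign +
step 1: pivot 2/17 → sign +
step 2: pivot -10 → sign −
step 3: pivot -12/5 → sign −
step 4: pivot -1/3 → sign −
signature = (2, 3, 0)

Answer: (2, 3, 0)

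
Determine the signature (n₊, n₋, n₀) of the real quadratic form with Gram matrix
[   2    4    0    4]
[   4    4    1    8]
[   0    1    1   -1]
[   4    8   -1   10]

Answer: (3, 1, 0)

Derivation:
step 0: pivot 2 → sign +
step 1: pivot -4 → sign −
step 2: pivot 5/4 → sign +
step 3: pivot 6/5 → sign +
signature = (3, 1, 0)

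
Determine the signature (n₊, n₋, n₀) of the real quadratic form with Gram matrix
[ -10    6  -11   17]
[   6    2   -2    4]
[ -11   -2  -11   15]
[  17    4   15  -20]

step 0: pivot -10 → sign −
step 1: pivot 28/5 → sign +
step 2: pivot -339/28 → sign −
step 3: pivot -3/113 → sign −
signature = (1, 3, 0)

Answer: (1, 3, 0)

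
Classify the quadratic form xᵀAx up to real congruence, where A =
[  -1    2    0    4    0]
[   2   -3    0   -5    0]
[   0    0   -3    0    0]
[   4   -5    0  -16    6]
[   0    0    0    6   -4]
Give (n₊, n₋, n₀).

step 0: pivot -1 → sign −
step 1: pivot 1 → sign +
step 2: pivot -3 → sign −
step 3: pivot -9 → sign −
step 4: row/col 4 already zero → sign 0
signature = (1, 3, 1)

Answer: (1, 3, 1)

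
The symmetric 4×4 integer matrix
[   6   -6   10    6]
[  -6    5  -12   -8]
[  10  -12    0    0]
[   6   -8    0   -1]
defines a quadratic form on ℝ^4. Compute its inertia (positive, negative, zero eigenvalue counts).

step 0: pivot 6 → sign +
step 1: pivot -1 → sign −
step 2: pivot -38/3 → sign −
step 3: pivot -3/19 → sign −
signature = (1, 3, 0)

Answer: (1, 3, 0)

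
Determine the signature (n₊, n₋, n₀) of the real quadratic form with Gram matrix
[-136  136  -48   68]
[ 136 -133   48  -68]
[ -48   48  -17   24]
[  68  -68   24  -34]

step 0: pivot -136 → sign −
step 1: pivot 3 → sign +
step 2: pivot -1/17 → sign −
step 3: row/col 3 already zero → sign 0
signature = (1, 2, 1)

Answer: (1, 2, 1)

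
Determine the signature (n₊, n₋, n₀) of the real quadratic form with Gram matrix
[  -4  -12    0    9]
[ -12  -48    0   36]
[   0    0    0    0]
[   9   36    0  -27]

step 0: pivot -4 → sign −
step 1: pivot -12 → sign −
step 2: row/col 2 already zero → sign 0
step 3: row/col 3 already zero → sign 0
signature = (0, 2, 2)

Answer: (0, 2, 2)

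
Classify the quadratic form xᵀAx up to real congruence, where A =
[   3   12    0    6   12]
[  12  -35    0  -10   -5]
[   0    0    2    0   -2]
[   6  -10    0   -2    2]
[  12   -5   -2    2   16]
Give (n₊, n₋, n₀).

step 0: pivot 3 → sign +
step 1: pivot -83 → sign −
step 2: pivot 2 → sign +
step 3: pivot -6/83 → sign −
step 4: pivot 1 → sign +
signature = (3, 2, 0)

Answer: (3, 2, 0)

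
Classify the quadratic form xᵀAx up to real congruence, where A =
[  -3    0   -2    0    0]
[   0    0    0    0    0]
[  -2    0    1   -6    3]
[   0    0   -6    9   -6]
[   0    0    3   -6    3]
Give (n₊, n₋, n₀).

step 0: pivot -3 → sign −
step 1: pivot 7/3 → sign +
step 2: pivot -45/7 → sign −
step 3: pivot -2/5 → sign −
step 4: row/col 4 already zero → sign 0
signature = (1, 3, 1)

Answer: (1, 3, 1)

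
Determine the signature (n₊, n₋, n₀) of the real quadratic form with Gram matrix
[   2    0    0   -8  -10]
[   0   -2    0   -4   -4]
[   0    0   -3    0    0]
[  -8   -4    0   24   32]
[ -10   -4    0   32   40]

step 0: pivot 2 → sign +
step 1: pivot -2 → sign −
step 2: pivot -3 → sign −
step 3: pivot -2 → sign −
step 4: row/col 4 already zero → sign 0
signature = (1, 3, 1)

Answer: (1, 3, 1)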